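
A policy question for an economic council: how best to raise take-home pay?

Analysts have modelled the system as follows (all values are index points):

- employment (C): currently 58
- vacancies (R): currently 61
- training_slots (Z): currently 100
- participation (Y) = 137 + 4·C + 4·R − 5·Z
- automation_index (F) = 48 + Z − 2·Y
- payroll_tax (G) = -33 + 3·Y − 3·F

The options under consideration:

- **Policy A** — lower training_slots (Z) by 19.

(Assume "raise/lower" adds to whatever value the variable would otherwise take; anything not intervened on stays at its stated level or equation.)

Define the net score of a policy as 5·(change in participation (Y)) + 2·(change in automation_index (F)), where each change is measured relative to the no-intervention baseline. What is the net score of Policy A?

57

Baseline:
  C = 58
  R = 61
  Z = 100
  Y = 137 + 4·58 + 4·61 − 5·100 = 113
  F = 48 + 100 − 2·113 = -78
Policy A (Z − 19):
  C = 58
  R = 61
  Z = 100 − 19 = 81
  Y = 137 + 4·58 + 4·61 − 5·81 = 208
  F = 48 + 81 − 2·208 = -287
ΔY = 208 − 113 = 95; ΔF = -287 − (-78) = -209
Score = 5·95 + 2·(-209) = 57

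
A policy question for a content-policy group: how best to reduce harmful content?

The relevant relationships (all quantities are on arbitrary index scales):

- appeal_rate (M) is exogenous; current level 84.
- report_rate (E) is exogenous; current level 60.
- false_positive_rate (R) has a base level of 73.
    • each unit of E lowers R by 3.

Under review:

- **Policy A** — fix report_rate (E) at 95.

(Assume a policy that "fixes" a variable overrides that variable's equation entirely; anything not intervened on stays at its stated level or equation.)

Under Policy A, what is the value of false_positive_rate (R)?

Policy A (E := 95):
  E = 95
  R = 73 − 3·95 = -212

-212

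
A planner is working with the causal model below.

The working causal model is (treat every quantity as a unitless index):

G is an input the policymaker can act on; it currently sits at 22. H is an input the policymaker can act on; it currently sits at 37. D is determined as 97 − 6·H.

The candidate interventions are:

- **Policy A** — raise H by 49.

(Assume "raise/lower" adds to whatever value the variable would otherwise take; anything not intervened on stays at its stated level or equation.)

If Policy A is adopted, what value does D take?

Policy A (H + 49):
  H = 37 + 49 = 86
  D = 97 − 6·86 = -419

-419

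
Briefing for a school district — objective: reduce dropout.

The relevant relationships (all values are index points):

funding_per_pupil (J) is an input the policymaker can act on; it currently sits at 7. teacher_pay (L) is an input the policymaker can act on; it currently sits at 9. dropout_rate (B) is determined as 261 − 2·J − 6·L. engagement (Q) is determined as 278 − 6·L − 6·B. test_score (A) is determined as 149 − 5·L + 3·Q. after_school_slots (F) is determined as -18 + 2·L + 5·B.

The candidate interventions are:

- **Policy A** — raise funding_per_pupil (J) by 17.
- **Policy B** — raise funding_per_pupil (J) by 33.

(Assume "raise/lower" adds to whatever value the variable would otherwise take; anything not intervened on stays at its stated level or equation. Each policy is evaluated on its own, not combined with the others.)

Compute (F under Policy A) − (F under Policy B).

160

Policy A (J + 17):
  J = 7 + 17 = 24
  L = 9
  B = 261 − 2·24 − 6·9 = 159
  F = -18 + 2·9 + 5·159 = 795
Policy B (J + 33):
  J = 7 + 33 = 40
  L = 9
  B = 261 − 2·40 − 6·9 = 127
  F = -18 + 2·9 + 5·127 = 635
F: 795 − 635 = 160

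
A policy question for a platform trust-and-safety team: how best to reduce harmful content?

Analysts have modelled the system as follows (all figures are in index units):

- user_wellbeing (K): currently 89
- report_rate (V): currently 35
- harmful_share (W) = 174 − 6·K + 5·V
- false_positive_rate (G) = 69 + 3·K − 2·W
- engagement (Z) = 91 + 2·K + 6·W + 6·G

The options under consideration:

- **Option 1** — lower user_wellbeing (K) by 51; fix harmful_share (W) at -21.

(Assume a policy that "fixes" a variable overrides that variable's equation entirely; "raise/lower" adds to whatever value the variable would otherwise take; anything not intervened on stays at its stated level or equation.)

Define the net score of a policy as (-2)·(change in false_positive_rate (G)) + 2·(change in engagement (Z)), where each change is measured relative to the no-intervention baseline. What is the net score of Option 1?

-3046

Baseline:
  K = 89
  V = 35
  W = 174 − 6·89 + 5·35 = -185
  G = 69 + 3·89 − 2·(-185) = 706
  Z = 91 + 2·89 + 6·(-185) + 6·706 = 3395
Option 1 (K − 51, W := -21):
  K = 89 − 51 = 38
  V = 35
  W = -21
  G = 69 + 3·38 − 2·(-21) = 225
  Z = 91 + 2·38 + 6·(-21) + 6·225 = 1391
ΔG = 225 − 706 = -481; ΔZ = 1391 − 3395 = -2004
Score = (-2)·(-481) + 2·(-2004) = -3046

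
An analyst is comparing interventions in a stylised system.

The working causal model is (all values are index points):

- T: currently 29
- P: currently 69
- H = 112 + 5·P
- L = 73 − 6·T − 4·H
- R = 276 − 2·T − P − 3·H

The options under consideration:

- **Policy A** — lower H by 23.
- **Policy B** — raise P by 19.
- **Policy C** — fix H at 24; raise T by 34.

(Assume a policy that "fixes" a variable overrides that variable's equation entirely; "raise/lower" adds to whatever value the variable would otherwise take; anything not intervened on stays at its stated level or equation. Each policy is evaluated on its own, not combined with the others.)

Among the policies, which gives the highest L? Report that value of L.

-401

Policy A (H − 23):
  T = 29
  P = 69
  H = 112 + 5·69 (−23 from intervention) = 434
  L = 73 − 6·29 − 4·434 = -1837
Policy B (P + 19):
  T = 29
  P = 69 + 19 = 88
  H = 112 + 5·88 = 552
  L = 73 − 6·29 − 4·552 = -2309
Policy C (H := 24, T + 34):
  T = 29 + 34 = 63
  P = 69
  H = 24
  L = 73 − 6·63 − 4·24 = -401
Comparing — Policy A: L=-1837, Policy B: L=-2309, Policy C: L=-401. Highest is -401 (Policy C).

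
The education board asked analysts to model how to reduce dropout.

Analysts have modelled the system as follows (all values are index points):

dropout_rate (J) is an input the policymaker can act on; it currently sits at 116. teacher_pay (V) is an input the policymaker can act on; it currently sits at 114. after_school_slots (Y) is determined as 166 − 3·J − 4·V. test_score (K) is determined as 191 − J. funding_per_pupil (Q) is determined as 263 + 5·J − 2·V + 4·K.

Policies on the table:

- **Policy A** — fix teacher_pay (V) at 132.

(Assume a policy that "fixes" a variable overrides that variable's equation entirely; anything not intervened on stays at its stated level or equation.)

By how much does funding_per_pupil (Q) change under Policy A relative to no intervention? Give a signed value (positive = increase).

-36

Baseline:
  J = 116
  V = 114
  K = 191 − 116 = 75
  Q = 263 + 5·116 − 2·114 + 4·75 = 915
Policy A (V := 132):
  J = 116
  V = 132
  K = 191 − 116 = 75
  Q = 263 + 5·116 − 2·132 + 4·75 = 879
Change in Q: 879 − 915 = -36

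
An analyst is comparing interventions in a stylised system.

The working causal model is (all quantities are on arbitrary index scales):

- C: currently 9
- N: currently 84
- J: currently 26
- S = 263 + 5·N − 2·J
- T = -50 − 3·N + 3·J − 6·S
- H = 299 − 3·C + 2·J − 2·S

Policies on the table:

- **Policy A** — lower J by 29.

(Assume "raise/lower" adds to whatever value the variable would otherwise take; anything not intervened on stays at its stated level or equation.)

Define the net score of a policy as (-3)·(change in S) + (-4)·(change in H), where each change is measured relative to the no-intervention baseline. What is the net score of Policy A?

522

Baseline:
  C = 9
  N = 84
  J = 26
  S = 263 + 5·84 − 2·26 = 631
  H = 299 − 3·9 + 2·26 − 2·631 = -938
Policy A (J − 29):
  C = 9
  N = 84
  J = 26 − 29 = -3
  S = 263 + 5·84 − 2·(-3) = 689
  H = 299 − 3·9 + 2·(-3) − 2·689 = -1112
ΔS = 689 − 631 = 58; ΔH = -1112 − (-938) = -174
Score = (-3)·58 + (-4)·(-174) = 522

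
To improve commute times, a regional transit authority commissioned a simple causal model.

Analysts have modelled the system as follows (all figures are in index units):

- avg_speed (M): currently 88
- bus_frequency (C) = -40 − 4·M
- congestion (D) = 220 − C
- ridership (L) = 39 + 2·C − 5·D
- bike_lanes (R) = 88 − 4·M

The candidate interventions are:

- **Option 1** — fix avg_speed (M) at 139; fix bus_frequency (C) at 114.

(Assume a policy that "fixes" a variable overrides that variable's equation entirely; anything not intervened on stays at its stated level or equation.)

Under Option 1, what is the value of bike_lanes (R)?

-468

Option 1 (M := 139, C := 114):
  M = 139
  R = 88 − 4·139 = -468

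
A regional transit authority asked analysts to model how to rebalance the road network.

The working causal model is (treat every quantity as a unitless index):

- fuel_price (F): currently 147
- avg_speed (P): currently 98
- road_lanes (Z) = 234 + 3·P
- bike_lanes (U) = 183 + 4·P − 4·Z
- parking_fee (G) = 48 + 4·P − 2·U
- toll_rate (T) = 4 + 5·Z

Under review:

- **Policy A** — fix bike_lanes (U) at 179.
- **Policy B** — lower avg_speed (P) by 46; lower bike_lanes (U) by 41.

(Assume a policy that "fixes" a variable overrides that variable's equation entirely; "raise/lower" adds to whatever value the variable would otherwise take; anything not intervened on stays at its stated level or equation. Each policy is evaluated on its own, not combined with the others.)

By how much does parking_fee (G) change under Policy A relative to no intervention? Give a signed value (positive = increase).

Baseline:
  P = 98
  Z = 234 + 3·98 = 528
  U = 183 + 4·98 − 4·528 = -1537
  G = 48 + 4·98 − 2·(-1537) = 3514
Policy A (U := 179):
  P = 98
  Z = 234 + 3·98 = 528
  U = 179
  G = 48 + 4·98 − 2·179 = 82
Change in G: 82 − 3514 = -3432

-3432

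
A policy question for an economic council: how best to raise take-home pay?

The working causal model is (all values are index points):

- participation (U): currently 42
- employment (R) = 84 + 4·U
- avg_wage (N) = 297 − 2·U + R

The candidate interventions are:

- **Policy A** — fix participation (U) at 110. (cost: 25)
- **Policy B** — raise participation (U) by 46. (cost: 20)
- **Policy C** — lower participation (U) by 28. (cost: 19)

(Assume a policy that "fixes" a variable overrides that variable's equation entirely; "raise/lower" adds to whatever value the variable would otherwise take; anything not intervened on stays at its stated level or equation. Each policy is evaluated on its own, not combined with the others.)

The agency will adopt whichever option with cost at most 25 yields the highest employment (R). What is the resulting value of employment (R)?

524

Policy A (U := 110):
  U = 110
  R = 84 + 4·110 = 524
Policy B (U + 46):
  U = 42 + 46 = 88
  R = 84 + 4·88 = 436
Policy C (U − 28):
  U = 42 − 28 = 14
  R = 84 + 4·14 = 140
Comparing — Policy A: R=524, Policy B: R=436, Policy C: R=140. Highest is 524 (Policy A).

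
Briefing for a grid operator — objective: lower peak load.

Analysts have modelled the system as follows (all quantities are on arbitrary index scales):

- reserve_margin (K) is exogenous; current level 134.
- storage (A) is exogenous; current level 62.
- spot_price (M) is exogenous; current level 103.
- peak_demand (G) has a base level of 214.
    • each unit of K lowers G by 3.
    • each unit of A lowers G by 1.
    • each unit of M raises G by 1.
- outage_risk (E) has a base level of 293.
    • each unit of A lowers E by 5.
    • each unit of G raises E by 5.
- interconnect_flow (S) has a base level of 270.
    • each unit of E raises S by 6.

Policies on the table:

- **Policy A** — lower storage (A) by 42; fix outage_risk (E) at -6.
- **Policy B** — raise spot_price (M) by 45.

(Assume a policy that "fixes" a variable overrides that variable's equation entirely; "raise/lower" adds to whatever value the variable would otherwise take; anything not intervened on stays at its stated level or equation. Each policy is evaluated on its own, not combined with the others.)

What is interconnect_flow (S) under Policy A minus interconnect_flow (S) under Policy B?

3126

Policy A (A − 42, E := -6):
  K = 134
  A = 62 − 42 = 20
  M = 103
  G = 214 − 3·134 − 20 + 103 = -105
  E = -6
  S = 270 + 6·(-6) = 234
Policy B (M + 45):
  K = 134
  A = 62
  M = 103 + 45 = 148
  G = 214 − 3·134 − 62 + 148 = -102
  E = 293 − 5·62 + 5·(-102) = -527
  S = 270 + 6·(-527) = -2892
S: 234 − (-2892) = 3126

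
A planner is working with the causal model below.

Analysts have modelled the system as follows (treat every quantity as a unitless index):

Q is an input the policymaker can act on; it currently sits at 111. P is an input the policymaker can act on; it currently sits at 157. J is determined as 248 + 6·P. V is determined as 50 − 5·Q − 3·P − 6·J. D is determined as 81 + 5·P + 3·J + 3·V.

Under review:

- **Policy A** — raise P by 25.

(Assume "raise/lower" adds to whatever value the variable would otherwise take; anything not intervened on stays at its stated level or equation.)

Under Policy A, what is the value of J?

1340

Policy A (P + 25):
  P = 157 + 25 = 182
  J = 248 + 6·182 = 1340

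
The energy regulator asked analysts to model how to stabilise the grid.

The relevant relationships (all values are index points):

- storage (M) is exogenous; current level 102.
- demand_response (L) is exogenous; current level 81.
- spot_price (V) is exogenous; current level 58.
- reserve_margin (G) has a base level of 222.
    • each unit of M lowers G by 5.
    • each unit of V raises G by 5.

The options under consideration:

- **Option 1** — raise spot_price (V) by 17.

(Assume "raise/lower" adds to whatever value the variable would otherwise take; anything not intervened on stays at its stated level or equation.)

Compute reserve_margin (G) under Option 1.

87

Option 1 (V + 17):
  M = 102
  V = 58 + 17 = 75
  G = 222 − 5·102 + 5·75 = 87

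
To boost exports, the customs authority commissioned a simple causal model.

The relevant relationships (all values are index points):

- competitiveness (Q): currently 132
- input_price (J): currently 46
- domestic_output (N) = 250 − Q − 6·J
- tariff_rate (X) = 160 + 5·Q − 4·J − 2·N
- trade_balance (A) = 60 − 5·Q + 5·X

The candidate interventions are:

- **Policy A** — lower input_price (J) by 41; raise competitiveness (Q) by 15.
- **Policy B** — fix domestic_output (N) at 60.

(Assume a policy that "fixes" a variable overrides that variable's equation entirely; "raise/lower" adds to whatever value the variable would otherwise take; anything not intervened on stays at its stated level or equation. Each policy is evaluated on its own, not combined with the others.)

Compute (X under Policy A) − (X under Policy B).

Policy A (J − 41, Q + 15):
  Q = 132 + 15 = 147
  J = 46 − 41 = 5
  N = 250 − 147 − 6·5 = 73
  X = 160 + 5·147 − 4·5 − 2·73 = 729
Policy B (N := 60):
  Q = 132
  J = 46
  N = 60
  X = 160 + 5·132 − 4·46 − 2·60 = 516
X: 729 − 516 = 213

213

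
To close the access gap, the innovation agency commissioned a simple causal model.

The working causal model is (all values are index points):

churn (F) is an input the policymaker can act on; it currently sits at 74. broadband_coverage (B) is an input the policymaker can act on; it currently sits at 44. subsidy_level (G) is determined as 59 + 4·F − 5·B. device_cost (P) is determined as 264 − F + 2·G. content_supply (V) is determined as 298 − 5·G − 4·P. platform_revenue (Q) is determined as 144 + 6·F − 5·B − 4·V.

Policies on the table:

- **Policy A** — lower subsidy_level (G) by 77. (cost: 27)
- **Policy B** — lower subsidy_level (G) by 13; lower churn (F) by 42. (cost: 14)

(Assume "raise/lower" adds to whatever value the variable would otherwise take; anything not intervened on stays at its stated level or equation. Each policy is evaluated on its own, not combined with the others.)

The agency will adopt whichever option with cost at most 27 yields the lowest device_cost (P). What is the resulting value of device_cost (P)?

140

Policy A (G − 77):
  F = 74
  B = 44
  G = 59 + 4·74 − 5·44 (−77 from intervention) = 58
  P = 264 − 74 + 2·58 = 306
Policy B (G − 13, F − 42):
  F = 74 − 42 = 32
  B = 44
  G = 59 + 4·32 − 5·44 (−13 from intervention) = -46
  P = 264 − 32 + 2·(-46) = 140
Comparing — Policy A: P=306, Policy B: P=140. Lowest is 140 (Policy B).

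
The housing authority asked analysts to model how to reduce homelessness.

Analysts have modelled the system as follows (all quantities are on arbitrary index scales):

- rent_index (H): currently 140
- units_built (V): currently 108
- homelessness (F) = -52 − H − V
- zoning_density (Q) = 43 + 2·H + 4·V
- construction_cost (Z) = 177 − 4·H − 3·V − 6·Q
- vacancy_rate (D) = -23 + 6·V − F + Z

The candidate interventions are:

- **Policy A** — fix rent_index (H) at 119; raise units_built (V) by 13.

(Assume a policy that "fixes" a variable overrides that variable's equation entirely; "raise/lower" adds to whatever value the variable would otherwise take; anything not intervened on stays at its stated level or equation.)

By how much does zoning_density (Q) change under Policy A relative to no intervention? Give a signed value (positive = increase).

10

Baseline:
  H = 140
  V = 108
  Q = 43 + 2·140 + 4·108 = 755
Policy A (H := 119, V + 13):
  H = 119
  V = 108 + 13 = 121
  Q = 43 + 2·119 + 4·121 = 765
Change in Q: 765 − 755 = 10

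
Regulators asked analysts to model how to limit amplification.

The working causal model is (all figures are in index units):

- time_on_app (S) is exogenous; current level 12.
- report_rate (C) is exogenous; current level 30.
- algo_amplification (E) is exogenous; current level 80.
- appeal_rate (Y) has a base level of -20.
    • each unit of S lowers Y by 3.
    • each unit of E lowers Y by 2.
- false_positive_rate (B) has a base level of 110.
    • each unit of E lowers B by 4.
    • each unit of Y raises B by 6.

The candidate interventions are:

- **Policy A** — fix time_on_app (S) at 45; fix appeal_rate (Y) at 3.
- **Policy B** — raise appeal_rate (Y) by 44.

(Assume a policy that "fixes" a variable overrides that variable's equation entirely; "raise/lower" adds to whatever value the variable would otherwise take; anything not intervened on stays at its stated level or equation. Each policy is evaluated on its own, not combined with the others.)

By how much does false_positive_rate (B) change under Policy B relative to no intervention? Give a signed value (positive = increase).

264

Baseline:
  S = 12
  E = 80
  Y = -20 − 3·12 − 2·80 = -216
  B = 110 − 4·80 + 6·(-216) = -1506
Policy B (Y + 44):
  S = 12
  E = 80
  Y = -20 − 3·12 − 2·80 (+44 from intervention) = -172
  B = 110 − 4·80 + 6·(-172) = -1242
Change in B: -1242 − (-1506) = 264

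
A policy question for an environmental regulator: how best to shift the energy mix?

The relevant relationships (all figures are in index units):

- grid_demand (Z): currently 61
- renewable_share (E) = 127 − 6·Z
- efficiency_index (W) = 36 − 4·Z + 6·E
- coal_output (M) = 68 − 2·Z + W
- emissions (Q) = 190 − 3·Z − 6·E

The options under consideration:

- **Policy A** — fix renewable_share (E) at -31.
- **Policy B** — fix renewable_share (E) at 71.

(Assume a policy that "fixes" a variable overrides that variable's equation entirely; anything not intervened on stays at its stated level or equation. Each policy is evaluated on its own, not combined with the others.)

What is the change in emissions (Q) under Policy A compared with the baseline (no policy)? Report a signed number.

Baseline:
  Z = 61
  E = 127 − 6·61 = -239
  Q = 190 − 3·61 − 6·(-239) = 1441
Policy A (E := -31):
  Z = 61
  E = -31
  Q = 190 − 3·61 − 6·(-31) = 193
Change in Q: 193 − 1441 = -1248

-1248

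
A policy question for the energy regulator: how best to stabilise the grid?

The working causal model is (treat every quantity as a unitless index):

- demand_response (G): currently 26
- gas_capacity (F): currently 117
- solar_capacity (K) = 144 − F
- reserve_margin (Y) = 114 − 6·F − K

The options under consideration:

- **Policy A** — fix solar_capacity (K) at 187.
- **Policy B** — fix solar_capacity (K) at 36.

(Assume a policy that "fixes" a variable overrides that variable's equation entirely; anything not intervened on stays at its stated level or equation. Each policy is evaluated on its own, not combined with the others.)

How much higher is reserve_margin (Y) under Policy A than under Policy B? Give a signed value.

Policy A (K := 187):
  F = 117
  K = 187
  Y = 114 − 6·117 − 187 = -775
Policy B (K := 36):
  F = 117
  K = 36
  Y = 114 − 6·117 − 36 = -624
Y: -775 − (-624) = -151

-151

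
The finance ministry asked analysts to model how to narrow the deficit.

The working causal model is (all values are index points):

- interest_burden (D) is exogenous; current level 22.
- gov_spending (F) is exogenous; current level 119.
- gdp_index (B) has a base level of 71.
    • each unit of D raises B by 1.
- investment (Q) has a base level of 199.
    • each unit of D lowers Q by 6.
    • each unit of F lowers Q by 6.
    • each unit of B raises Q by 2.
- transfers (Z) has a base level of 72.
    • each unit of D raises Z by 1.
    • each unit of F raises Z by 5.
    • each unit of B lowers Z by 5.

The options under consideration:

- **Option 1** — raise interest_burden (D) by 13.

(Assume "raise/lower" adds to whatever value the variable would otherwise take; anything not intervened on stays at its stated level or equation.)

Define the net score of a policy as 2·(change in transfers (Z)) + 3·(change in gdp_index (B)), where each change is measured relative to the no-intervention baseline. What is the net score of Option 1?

Baseline:
  D = 22
  F = 119
  B = 71 + 22 = 93
  Z = 72 + 22 + 5·119 − 5·93 = 224
Option 1 (D + 13):
  D = 22 + 13 = 35
  F = 119
  B = 71 + 35 = 106
  Z = 72 + 35 + 5·119 − 5·106 = 172
ΔZ = 172 − 224 = -52; ΔB = 106 − 93 = 13
Score = 2·(-52) + 3·13 = -65

-65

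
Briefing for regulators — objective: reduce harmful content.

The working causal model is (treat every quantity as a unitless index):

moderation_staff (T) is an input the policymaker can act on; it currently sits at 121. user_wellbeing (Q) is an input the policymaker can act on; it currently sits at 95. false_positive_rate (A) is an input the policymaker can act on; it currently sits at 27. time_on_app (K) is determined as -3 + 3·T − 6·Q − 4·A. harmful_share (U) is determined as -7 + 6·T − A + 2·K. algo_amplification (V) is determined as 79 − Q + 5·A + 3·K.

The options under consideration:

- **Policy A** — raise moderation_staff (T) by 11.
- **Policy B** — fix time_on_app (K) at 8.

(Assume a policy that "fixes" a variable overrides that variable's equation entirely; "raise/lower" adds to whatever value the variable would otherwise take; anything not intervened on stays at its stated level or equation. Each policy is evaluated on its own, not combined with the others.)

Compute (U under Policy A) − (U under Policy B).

-520

Policy A (T + 11):
  T = 121 + 11 = 132
  Q = 95
  A = 27
  K = -3 + 3·132 − 6·95 − 4·27 = -285
  U = -7 + 6·132 − 27 + 2·(-285) = 188
Policy B (K := 8):
  T = 121
  Q = 95
  A = 27
  K = 8
  U = -7 + 6·121 − 27 + 2·8 = 708
U: 188 − 708 = -520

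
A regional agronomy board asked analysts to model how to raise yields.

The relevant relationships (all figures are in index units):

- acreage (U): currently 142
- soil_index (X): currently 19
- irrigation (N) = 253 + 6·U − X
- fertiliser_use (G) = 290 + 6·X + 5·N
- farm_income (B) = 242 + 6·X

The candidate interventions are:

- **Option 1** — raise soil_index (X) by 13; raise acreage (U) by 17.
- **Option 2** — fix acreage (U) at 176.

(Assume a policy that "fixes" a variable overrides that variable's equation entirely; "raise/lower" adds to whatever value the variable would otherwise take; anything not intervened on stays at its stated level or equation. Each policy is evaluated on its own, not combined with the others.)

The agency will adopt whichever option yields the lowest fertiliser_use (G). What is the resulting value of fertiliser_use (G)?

Option 1 (X + 13, U + 17):
  U = 142 + 17 = 159
  X = 19 + 13 = 32
  N = 253 + 6·159 − 32 = 1175
  G = 290 + 6·32 + 5·1175 = 6357
Option 2 (U := 176):
  U = 176
  X = 19
  N = 253 + 6·176 − 19 = 1290
  G = 290 + 6·19 + 5·1290 = 6854
Comparing — Option 1: G=6357, Option 2: G=6854. Lowest is 6357 (Option 1).

6357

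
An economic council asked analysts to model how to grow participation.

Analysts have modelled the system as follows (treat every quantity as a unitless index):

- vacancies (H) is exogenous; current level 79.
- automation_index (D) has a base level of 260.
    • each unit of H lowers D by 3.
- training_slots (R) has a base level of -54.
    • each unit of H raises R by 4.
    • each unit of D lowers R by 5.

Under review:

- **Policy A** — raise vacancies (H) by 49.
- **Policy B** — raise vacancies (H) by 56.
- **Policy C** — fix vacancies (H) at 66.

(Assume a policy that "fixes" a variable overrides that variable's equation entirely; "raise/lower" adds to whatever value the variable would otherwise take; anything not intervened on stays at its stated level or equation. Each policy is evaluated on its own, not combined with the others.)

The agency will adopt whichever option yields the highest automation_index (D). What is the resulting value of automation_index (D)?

Policy A (H + 49):
  H = 79 + 49 = 128
  D = 260 − 3·128 = -124
Policy B (H + 56):
  H = 79 + 56 = 135
  D = 260 − 3·135 = -145
Policy C (H := 66):
  H = 66
  D = 260 − 3·66 = 62
Comparing — Policy A: D=-124, Policy B: D=-145, Policy C: D=62. Highest is 62 (Policy C).

62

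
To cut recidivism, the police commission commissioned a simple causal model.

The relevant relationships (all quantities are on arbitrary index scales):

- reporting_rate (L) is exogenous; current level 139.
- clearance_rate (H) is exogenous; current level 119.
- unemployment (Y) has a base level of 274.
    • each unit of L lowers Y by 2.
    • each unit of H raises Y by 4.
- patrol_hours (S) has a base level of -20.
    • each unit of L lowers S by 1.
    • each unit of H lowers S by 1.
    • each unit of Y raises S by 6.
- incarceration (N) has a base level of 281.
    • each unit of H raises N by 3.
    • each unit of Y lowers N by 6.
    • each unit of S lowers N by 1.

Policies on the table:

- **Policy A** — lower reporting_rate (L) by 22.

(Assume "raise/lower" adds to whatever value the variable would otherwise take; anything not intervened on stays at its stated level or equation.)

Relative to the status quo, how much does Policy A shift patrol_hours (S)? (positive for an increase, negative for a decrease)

Baseline:
  L = 139
  H = 119
  Y = 274 − 2·139 + 4·119 = 472
  S = -20 − 139 − 119 + 6·472 = 2554
Policy A (L − 22):
  L = 139 − 22 = 117
  H = 119
  Y = 274 − 2·117 + 4·119 = 516
  S = -20 − 117 − 119 + 6·516 = 2840
Change in S: 2840 − 2554 = 286

286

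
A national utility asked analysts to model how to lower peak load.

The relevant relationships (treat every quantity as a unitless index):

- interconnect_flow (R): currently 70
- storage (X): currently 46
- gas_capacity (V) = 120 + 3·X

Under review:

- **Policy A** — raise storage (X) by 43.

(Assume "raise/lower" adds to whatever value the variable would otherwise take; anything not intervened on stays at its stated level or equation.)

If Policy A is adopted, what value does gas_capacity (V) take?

Policy A (X + 43):
  X = 46 + 43 = 89
  V = 120 + 3·89 = 387

387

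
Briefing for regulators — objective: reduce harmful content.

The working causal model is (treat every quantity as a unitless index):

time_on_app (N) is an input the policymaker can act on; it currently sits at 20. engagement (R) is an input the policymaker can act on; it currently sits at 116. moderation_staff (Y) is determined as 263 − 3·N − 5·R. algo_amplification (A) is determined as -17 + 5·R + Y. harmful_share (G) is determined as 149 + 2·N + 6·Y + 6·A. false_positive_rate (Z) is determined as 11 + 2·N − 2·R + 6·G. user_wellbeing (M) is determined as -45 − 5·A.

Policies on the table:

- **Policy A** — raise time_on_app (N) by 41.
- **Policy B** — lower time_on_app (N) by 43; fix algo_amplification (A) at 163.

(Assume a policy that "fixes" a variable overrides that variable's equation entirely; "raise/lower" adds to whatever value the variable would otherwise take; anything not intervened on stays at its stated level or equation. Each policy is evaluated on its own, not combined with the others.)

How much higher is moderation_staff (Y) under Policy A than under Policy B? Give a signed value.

-252

Policy A (N + 41):
  N = 20 + 41 = 61
  R = 116
  Y = 263 − 3·61 − 5·116 = -500
Policy B (N − 43, A := 163):
  N = 20 − 43 = -23
  R = 116
  Y = 263 − 3·(-23) − 5·116 = -248
Y: -500 − (-248) = -252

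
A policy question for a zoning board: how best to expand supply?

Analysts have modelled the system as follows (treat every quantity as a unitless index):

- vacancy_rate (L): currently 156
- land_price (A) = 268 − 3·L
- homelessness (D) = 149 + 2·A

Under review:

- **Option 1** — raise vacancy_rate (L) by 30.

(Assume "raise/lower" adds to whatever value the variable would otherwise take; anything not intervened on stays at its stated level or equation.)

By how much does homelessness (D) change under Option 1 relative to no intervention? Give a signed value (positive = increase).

Baseline:
  L = 156
  A = 268 − 3·156 = -200
  D = 149 + 2·(-200) = -251
Option 1 (L + 30):
  L = 156 + 30 = 186
  A = 268 − 3·186 = -290
  D = 149 + 2·(-290) = -431
Change in D: -431 − (-251) = -180

-180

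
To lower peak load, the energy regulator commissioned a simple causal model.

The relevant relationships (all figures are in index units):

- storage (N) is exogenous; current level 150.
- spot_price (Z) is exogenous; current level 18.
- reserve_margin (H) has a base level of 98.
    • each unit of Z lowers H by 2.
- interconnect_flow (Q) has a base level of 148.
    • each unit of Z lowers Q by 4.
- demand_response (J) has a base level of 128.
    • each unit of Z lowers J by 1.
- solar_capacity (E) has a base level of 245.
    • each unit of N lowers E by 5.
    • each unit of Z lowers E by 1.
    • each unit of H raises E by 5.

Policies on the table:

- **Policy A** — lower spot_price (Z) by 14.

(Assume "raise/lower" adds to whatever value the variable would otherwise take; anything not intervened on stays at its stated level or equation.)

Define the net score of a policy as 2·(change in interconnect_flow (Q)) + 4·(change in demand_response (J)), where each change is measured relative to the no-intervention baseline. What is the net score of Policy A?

Baseline:
  Z = 18
  Q = 148 − 4·18 = 76
  J = 128 − 18 = 110
Policy A (Z − 14):
  Z = 18 − 14 = 4
  Q = 148 − 4·4 = 132
  J = 128 − 4 = 124
ΔQ = 132 − 76 = 56; ΔJ = 124 − 110 = 14
Score = 2·56 + 4·14 = 168

168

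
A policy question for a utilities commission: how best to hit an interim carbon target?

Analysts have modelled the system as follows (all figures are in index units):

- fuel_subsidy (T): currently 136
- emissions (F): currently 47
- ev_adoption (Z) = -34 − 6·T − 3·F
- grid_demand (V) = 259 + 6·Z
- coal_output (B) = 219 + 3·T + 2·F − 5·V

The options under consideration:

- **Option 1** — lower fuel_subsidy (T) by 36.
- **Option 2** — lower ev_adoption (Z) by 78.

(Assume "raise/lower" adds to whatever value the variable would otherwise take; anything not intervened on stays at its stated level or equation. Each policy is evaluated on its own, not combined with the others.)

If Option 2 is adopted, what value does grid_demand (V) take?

Option 2 (Z − 78):
  T = 136
  F = 47
  Z = -34 − 6·136 − 3·47 (−78 from intervention) = -1069
  V = 259 + 6·(-1069) = -6155

-6155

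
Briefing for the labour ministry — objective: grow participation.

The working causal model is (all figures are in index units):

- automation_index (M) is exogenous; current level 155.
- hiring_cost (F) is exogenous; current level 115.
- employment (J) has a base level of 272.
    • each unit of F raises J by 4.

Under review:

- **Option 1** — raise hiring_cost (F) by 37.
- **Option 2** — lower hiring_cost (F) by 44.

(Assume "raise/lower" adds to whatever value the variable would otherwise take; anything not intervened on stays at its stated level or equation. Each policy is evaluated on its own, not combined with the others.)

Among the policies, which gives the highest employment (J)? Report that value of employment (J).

Option 1 (F + 37):
  F = 115 + 37 = 152
  J = 272 + 4·152 = 880
Option 2 (F − 44):
  F = 115 − 44 = 71
  J = 272 + 4·71 = 556
Comparing — Option 1: J=880, Option 2: J=556. Highest is 880 (Option 1).

880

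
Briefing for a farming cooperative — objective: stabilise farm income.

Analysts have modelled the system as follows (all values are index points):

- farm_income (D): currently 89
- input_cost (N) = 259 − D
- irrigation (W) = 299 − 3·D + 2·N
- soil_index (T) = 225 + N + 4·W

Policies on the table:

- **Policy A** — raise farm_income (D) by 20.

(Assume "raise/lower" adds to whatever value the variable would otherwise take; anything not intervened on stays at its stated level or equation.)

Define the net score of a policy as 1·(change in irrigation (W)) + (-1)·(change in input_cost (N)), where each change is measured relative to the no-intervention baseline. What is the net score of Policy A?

Baseline:
  D = 89
  N = 259 − 89 = 170
  W = 299 − 3·89 + 2·170 = 372
Policy A (D + 20):
  D = 89 + 20 = 109
  N = 259 − 109 = 150
  W = 299 − 3·109 + 2·150 = 272
ΔW = 272 − 372 = -100; ΔN = 150 − 170 = -20
Score = 1·(-100) + (-1)·(-20) = -80

-80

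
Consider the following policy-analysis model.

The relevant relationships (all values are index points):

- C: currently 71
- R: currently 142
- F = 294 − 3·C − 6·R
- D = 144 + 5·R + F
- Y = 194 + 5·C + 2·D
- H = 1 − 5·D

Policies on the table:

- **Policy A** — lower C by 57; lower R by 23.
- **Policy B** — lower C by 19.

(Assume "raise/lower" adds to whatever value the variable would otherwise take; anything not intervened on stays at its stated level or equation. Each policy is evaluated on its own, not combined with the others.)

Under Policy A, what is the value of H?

Policy A (C − 57, R − 23):
  C = 71 − 57 = 14
  R = 142 − 23 = 119
  F = 294 − 3·14 − 6·119 = -462
  D = 144 + 5·119 + (-462) = 277
  H = 1 − 5·277 = -1384

-1384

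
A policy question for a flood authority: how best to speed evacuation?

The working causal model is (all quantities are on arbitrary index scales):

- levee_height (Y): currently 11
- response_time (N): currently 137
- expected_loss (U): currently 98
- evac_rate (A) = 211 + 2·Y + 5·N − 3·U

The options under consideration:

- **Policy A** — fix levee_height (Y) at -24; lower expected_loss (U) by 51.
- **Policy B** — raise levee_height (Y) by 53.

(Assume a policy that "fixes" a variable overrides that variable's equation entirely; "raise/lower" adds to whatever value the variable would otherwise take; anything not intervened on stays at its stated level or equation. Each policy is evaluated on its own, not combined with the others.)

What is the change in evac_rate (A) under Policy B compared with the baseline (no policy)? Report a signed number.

Baseline:
  Y = 11
  N = 137
  U = 98
  A = 211 + 2·11 + 5·137 − 3·98 = 624
Policy B (Y + 53):
  Y = 11 + 53 = 64
  N = 137
  U = 98
  A = 211 + 2·64 + 5·137 − 3·98 = 730
Change in A: 730 − 624 = 106

106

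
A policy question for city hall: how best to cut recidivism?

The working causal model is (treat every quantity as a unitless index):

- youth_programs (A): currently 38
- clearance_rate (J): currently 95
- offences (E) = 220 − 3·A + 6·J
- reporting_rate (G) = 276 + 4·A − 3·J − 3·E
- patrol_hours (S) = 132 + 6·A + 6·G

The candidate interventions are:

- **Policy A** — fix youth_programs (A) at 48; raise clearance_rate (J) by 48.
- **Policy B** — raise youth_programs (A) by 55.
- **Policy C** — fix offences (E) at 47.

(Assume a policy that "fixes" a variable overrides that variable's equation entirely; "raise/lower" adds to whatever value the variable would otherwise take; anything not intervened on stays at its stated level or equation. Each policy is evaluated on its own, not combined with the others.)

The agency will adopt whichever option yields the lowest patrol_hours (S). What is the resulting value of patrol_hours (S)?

-16158

Policy A (A := 48, J + 48):
  A = 48
  J = 95 + 48 = 143
  E = 220 − 3·48 + 6·143 = 934
  G = 276 + 4·48 − 3·143 − 3·934 = -2763
  S = 132 + 6·48 + 6·(-2763) = -16158
Policy B (A + 55):
  A = 38 + 55 = 93
  J = 95
  E = 220 − 3·93 + 6·95 = 511
  G = 276 + 4·93 − 3·95 − 3·511 = -1170
  S = 132 + 6·93 + 6·(-1170) = -6330
Policy C (E := 47):
  A = 38
  J = 95
  E = 47
  G = 276 + 4·38 − 3·95 − 3·47 = 2
  S = 132 + 6·38 + 6·2 = 372
Comparing — Policy A: S=-16158, Policy B: S=-6330, Policy C: S=372. Lowest is -16158 (Policy A).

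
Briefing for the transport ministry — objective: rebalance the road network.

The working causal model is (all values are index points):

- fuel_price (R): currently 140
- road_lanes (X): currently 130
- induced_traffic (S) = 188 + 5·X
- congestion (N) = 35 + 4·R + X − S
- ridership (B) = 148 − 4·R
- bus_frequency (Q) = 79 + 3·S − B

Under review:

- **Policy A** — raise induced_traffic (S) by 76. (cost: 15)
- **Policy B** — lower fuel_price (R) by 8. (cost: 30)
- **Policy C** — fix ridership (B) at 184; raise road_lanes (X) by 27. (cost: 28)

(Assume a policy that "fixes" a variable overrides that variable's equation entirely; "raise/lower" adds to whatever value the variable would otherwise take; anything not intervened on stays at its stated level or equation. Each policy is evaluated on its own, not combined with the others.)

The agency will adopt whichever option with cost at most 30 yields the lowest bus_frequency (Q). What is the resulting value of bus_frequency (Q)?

2814

Policy A (S + 76):
  R = 140
  X = 130
  S = 188 + 5·130 (+76 from intervention) = 914
  B = 148 − 4·140 = -412
  Q = 79 + 3·914 − (-412) = 3233
Policy B (R − 8):
  R = 140 − 8 = 132
  X = 130
  S = 188 + 5·130 = 838
  B = 148 − 4·132 = -380
  Q = 79 + 3·838 − (-380) = 2973
Policy C (B := 184, X + 27):
  R = 140
  X = 130 + 27 = 157
  S = 188 + 5·157 = 973
  B = 184
  Q = 79 + 3·973 − 184 = 2814
Comparing — Policy A: Q=3233, Policy B: Q=2973, Policy C: Q=2814. Lowest is 2814 (Policy C).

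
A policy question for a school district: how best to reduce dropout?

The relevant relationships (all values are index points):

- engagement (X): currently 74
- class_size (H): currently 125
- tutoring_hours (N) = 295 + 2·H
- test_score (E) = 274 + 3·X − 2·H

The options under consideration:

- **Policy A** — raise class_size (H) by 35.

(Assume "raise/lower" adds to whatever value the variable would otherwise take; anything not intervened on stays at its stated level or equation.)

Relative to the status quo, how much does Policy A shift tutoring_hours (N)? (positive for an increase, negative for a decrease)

Baseline:
  H = 125
  N = 295 + 2·125 = 545
Policy A (H + 35):
  H = 125 + 35 = 160
  N = 295 + 2·160 = 615
Change in N: 615 − 545 = 70

70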